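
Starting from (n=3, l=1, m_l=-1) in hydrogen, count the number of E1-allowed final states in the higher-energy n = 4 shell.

4

E1 requires Δl = ±1, so l_f ∈ {0, 2}; with 0 ≤ l_f ≤ n_f−1 = 3, the allowed l_f values are {0, 2}.
For l_f = 0: m_f ∈ {m_i−1, m_i, m_i+1} ∩ [−0, 0] = {0} → 1 state.
For l_f = 2: m_f ∈ {m_i−1, m_i, m_i+1} ∩ [−2, 2] = {-2, -1, 0} → 3 states.
Total: 4.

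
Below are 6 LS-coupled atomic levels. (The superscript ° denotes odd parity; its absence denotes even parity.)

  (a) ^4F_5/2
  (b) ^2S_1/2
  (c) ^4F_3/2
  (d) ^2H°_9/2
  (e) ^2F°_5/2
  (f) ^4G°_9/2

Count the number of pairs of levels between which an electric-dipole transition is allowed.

0

(a)–(b): forbidden (parity, ΔS, ΔL, ΔJ).
(a)–(c): forbidden (parity).
(a)–(d): forbidden (ΔS, ΔL, ΔJ).
(a)–(e): forbidden (ΔS).
(a)–(f): forbidden (ΔJ).
(b)–(c): forbidden (parity, ΔS, ΔL).
(b)–(d): forbidden (ΔL, ΔJ).
(b)–(e): forbidden (ΔL, ΔJ).
(b)–(f): forbidden (ΔS, ΔL, ΔJ).
(c)–(d): forbidden (ΔS, ΔL, ΔJ).
(c)–(e): forbidden (ΔS).
(c)–(f): forbidden (ΔJ).
(d)–(e): forbidden (parity, ΔL, ΔJ).
(d)–(f): forbidden (parity, ΔS).
(e)–(f): forbidden (parity, ΔS, ΔJ).
Allowed pairs: 0 of 15.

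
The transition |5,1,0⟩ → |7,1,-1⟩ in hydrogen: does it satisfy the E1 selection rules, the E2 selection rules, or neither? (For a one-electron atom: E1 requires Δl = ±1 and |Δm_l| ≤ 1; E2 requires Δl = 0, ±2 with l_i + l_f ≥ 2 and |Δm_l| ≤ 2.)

Δl = 1 − 1 = +0; l_i + l_f = 2.
Δm_l = -1.
E1 (Δl = ±1, |Δm_l| ≤ 1): not satisfied.
E2 (Δl = 0,±2, l_i+l_f ≥ 2, |Δm_l| ≤ 2): satisfied.

E2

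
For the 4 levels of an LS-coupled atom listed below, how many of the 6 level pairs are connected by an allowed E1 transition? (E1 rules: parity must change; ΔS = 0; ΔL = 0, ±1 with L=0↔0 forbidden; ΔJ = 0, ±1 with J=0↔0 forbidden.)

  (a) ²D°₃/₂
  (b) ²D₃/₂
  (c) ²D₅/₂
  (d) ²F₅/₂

(a)–(b): allowed.
(a)–(c): allowed.
(a)–(d): allowed.
(b)–(c): forbidden (parity).
(b)–(d): forbidden (parity).
(c)–(d): forbidden (parity).
Allowed pairs: 3 of 6.

3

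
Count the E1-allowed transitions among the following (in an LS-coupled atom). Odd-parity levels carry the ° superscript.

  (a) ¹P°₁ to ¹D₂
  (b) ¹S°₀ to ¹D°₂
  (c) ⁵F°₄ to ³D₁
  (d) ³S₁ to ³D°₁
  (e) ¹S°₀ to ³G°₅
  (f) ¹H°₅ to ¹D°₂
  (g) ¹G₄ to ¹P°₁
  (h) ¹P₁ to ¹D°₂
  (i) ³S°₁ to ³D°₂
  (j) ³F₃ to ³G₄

2

(a) allowed
(b) forbidden (parity, ΔL, ΔJ fail)
(c) forbidden (ΔS, ΔJ fail)
(d) forbidden (ΔL fails)
(e) forbidden (parity, ΔS, ΔL, ΔJ fail)
(f) forbidden (parity, ΔL, ΔJ fail)
(g) forbidden (ΔL, ΔJ fail)
(h) allowed
(i) forbidden (parity, ΔL fail)
(j) forbidden (parity fails)
Total allowed: 2 of 10.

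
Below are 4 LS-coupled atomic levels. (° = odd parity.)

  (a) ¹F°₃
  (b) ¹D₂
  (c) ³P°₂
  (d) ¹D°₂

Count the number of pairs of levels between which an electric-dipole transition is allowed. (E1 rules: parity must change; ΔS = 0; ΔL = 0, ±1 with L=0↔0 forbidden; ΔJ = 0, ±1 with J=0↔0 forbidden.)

2

(a)–(b): allowed.
(a)–(c): forbidden (parity, ΔS, ΔL).
(a)–(d): forbidden (parity).
(b)–(c): forbidden (ΔS).
(b)–(d): allowed.
(c)–(d): forbidden (parity, ΔS).
Allowed pairs: 2 of 6.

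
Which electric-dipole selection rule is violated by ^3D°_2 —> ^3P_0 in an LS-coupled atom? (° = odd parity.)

the ΔJ = 0, ±1 rule

ΔL = 0, ±1 (not L=0↔0): L: 2 → 1, ΔL = -1 — ok.
Parity must change: odd → even — ok.
ΔS = 0: S: 1 → 1 — ok.
ΔJ = 0, ±1 (not J=0↔0): J: 2 → 0, ΔJ = -2 — fails.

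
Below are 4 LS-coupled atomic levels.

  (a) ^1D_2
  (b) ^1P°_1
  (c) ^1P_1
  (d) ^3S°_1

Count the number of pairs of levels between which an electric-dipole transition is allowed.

2

(a)–(b): allowed.
(a)–(c): forbidden (parity).
(a)–(d): forbidden (ΔS, ΔL).
(b)–(c): allowed.
(b)–(d): forbidden (parity, ΔS).
(c)–(d): forbidden (ΔS).
Allowed pairs: 2 of 6.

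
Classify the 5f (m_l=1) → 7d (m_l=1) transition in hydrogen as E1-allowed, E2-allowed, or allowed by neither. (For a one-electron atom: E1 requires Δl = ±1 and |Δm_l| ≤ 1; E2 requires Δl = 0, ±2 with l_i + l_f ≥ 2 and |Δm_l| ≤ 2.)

Δl = 2 − 3 = -1; l_i + l_f = 5.
Δm_l = +0.
E1 (Δl = ±1, |Δm_l| ≤ 1): satisfied.
E2 (Δl = 0,±2, l_i+l_f ≥ 2, |Δm_l| ≤ 2): not satisfied.

E1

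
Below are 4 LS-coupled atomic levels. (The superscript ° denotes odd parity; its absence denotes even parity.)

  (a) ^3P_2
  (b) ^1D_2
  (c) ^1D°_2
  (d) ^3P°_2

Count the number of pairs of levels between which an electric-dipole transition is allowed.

(a)–(b): forbidden (parity, ΔS).
(a)–(c): forbidden (ΔS).
(a)–(d): allowed.
(b)–(c): allowed.
(b)–(d): forbidden (ΔS).
(c)–(d): forbidden (parity, ΔS).
Allowed pairs: 2 of 6.

2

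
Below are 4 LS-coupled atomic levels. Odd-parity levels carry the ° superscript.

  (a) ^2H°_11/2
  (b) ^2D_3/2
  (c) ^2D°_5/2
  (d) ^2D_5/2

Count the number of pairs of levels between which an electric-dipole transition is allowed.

2

(a)–(b): forbidden (ΔL, ΔJ).
(a)–(c): forbidden (parity, ΔL, ΔJ).
(a)–(d): forbidden (ΔL, ΔJ).
(b)–(c): allowed.
(b)–(d): forbidden (parity).
(c)–(d): allowed.
Allowed pairs: 2 of 6.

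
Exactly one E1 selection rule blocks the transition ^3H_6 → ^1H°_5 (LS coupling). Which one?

Initial level: S=1, L=5, J=6, parity even. Final level: S=0, L=5, J=5, parity odd.
Parity must change: even → odd — ✓.
ΔS = 0: S: 1 → 0 — ✗.
ΔL = 0, ±1 (not L=0↔0): L: 5 → 5, ΔL = +0 — ✓.
ΔJ = 0, ±1 (not J=0↔0): J: 6 → 5, ΔJ = -1 — ✓.

the ΔS = 0 rule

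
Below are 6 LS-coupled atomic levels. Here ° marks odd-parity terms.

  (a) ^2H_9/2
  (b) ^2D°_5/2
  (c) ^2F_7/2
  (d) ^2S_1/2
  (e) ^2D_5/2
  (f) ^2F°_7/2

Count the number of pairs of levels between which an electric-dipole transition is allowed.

4

(a)–(b): forbidden (ΔL, ΔJ).
(a)–(c): forbidden (parity, ΔL).
(a)–(d): forbidden (parity, ΔL, ΔJ).
(a)–(e): forbidden (parity, ΔL, ΔJ).
(a)–(f): forbidden (ΔL).
(b)–(c): allowed.
(b)–(d): forbidden (ΔL, ΔJ).
(b)–(e): allowed.
(b)–(f): forbidden (parity).
(c)–(d): forbidden (parity, ΔL, ΔJ).
(c)–(e): forbidden (parity).
(c)–(f): allowed.
(d)–(e): forbidden (parity, ΔL, ΔJ).
(d)–(f): forbidden (ΔL, ΔJ).
(e)–(f): allowed.
Allowed pairs: 4 of 15.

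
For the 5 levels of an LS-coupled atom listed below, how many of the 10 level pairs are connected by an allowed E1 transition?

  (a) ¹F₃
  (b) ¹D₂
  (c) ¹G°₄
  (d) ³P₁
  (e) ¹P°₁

(a)–(b): forbidden (parity).
(a)–(c): allowed.
(a)–(d): forbidden (parity, ΔS, ΔL, ΔJ).
(a)–(e): forbidden (ΔL, ΔJ).
(b)–(c): forbidden (ΔL, ΔJ).
(b)–(d): forbidden (parity, ΔS).
(b)–(e): allowed.
(c)–(d): forbidden (ΔS, ΔL, ΔJ).
(c)–(e): forbidden (parity, ΔL, ΔJ).
(d)–(e): forbidden (ΔS).
Allowed pairs: 2 of 10.

2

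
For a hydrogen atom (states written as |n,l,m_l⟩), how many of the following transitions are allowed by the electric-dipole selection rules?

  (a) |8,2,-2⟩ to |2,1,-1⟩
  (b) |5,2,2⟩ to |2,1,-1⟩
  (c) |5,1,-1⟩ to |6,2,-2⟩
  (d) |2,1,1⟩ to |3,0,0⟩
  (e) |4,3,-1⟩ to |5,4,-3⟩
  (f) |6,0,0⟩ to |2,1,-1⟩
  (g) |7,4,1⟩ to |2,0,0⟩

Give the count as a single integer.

4

(a) allowed
(b) forbidden — Δm_l = -3 (E1 requires Δm_l = 0, ±1)
(c) allowed
(d) allowed
(e) forbidden — Δm_l = -2 (E1 requires Δm_l = 0, ±1)
(f) allowed
(g) forbidden — Δl = -4 (E1 requires Δl = ±1)
Total allowed: 4 of 7.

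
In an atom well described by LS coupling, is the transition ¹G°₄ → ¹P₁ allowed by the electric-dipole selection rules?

forbidden

Reading off the term symbols: S 0→0, L 4→1, J 4→1, parity odd→even.
ΔL = 0, ±1 (not L=0↔0): L: 4 → 1, ΔL = -3 — ✗.
Parity must change: odd → even — ✓.
ΔS = 0: S: 0 → 0 — ✓.
ΔJ = 0, ±1 (not J=0↔0): J: 4 → 1, ΔJ = -3 — ✗.
Rule(s) violated: ΔL, ΔJ.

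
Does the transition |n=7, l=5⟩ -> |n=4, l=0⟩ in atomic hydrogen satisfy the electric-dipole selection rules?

forbidden

Initial l = 5, final l = 0, so Δl = -5. E1 requires Δl = ±1: violated.
The transition is electric-dipole forbidden.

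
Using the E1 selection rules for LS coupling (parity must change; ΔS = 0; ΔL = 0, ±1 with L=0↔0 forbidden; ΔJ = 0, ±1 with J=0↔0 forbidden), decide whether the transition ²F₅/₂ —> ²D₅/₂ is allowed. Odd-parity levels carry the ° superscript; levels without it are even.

forbidden

Initial level: S=1/2, L=3, J=5/2, parity even. Final level: S=1/2, L=2, J=5/2, parity even.
Parity must change: even → even — ✗.
ΔS = 0: S: 1/2 → 1/2 — ✓.
ΔL = 0, ±1 (not L=0↔0): L: 3 → 2, ΔL = -1 — ✓.
ΔJ = 0, ±1 (not J=0↔0): J: 5/2 → 5/2, ΔJ = +0 — ✓.
Rule(s) violated: parity.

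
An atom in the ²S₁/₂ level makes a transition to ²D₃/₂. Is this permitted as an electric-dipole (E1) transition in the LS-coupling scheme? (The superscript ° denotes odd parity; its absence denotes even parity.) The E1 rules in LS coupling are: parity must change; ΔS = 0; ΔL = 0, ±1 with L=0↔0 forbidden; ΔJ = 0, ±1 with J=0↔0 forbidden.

Parity must change: even → even — ✗.
ΔS = 0: S: 1/2 → 1/2 — ✓.
ΔL = 0, ±1 (not L=0↔0): L: 0 → 2, ΔL = +2 — ✗.
ΔJ = 0, ±1 (not J=0↔0): J: 1/2 → 3/2, ΔJ = +1 — ✓.
Rule(s) violated: parity, ΔL.

forbidden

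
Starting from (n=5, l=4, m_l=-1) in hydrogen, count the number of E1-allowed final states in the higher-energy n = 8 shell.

6

E1 requires Δl = ±1, so l_f ∈ {3, 5}; with 0 ≤ l_f ≤ n_f−1 = 7, the allowed l_f values are {3, 5}.
For l_f = 3: m_f ∈ {m_i−1, m_i, m_i+1} ∩ [−3, 3] = {-2, -1, 0} → 3 states.
For l_f = 5: m_f ∈ {m_i−1, m_i, m_i+1} ∩ [−5, 5] = {-2, -1, 0} → 3 states.
Total: 6.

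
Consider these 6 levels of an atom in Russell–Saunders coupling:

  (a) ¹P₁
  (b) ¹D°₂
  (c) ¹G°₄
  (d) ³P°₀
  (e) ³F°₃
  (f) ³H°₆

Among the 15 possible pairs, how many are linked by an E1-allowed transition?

(a)–(b): allowed.
(a)–(c): forbidden (ΔL, ΔJ).
(a)–(d): forbidden (ΔS).
(a)–(e): forbidden (ΔS, ΔL, ΔJ).
(a)–(f): forbidden (ΔS, ΔL, ΔJ).
(b)–(c): forbidden (parity, ΔL, ΔJ).
(b)–(d): forbidden (parity, ΔS, ΔJ).
(b)–(e): forbidden (parity, ΔS).
(b)–(f): forbidden (parity, ΔS, ΔL, ΔJ).
(c)–(d): forbidden (parity, ΔS, ΔL, ΔJ).
(c)–(e): forbidden (parity, ΔS).
(c)–(f): forbidden (parity, ΔS, ΔJ).
(d)–(e): forbidden (parity, ΔL, ΔJ).
(d)–(f): forbidden (parity, ΔL, ΔJ).
(e)–(f): forbidden (parity, ΔL, ΔJ).
Allowed pairs: 1 of 15.

1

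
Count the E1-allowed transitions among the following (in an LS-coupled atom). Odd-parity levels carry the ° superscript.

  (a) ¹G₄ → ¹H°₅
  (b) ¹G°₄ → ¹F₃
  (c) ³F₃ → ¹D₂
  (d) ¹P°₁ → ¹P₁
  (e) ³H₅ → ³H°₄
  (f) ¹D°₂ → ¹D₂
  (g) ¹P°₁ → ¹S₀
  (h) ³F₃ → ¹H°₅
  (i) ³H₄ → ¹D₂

6

(a) allowed
(b) allowed
(c) forbidden (parity, ΔS fail)
(d) allowed
(e) allowed
(f) allowed
(g) allowed
(h) forbidden (ΔS, ΔL, ΔJ fail)
(i) forbidden (parity, ΔS, ΔL, ΔJ fail)
Total allowed: 6 of 9.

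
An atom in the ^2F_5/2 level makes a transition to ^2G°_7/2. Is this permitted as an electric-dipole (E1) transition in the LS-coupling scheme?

Parity must change: even → odd — satisfied.
ΔS = 0: S: 1/2 → 1/2 — satisfied.
ΔL = 0, ±1 (not L=0↔0): L: 3 → 4, ΔL = +1 — satisfied.
ΔJ = 0, ±1 (not J=0↔0): J: 5/2 → 7/2, ΔJ = +1 — satisfied.
All four E1 rules are satisfied.

allowed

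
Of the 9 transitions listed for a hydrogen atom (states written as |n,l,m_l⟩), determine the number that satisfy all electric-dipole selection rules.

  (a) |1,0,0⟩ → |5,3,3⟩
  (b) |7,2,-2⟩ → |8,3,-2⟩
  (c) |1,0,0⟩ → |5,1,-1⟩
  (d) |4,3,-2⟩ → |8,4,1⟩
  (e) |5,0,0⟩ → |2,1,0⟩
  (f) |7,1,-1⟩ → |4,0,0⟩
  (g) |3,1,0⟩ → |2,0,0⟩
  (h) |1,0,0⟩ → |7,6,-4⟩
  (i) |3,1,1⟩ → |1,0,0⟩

(a) forbidden — Δl = +3 (E1 requires Δl = ±1); Δm_l = +3 (E1 requires Δm_l = 0, ±1)
(b) allowed
(c) allowed
(d) forbidden — Δm_l = +3 (E1 requires Δm_l = 0, ±1)
(e) allowed
(f) allowed
(g) allowed
(h) forbidden — Δl = +6 (E1 requires Δl = ±1); Δm_l = -4 (E1 requires Δm_l = 0, ±1)
(i) allowed
Total allowed: 6 of 9.

6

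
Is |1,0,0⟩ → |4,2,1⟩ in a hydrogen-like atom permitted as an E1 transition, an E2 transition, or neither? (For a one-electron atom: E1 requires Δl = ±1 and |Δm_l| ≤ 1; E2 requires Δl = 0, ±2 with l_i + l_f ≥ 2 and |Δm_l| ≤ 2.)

Δl = 2 − 0 = +2; l_i + l_f = 2.
Δm_l = +1.
E1 (Δl = ±1, |Δm_l| ≤ 1): not satisfied.
E2 (Δl = 0,±2, l_i+l_f ≥ 2, |Δm_l| ≤ 2): satisfied.

E2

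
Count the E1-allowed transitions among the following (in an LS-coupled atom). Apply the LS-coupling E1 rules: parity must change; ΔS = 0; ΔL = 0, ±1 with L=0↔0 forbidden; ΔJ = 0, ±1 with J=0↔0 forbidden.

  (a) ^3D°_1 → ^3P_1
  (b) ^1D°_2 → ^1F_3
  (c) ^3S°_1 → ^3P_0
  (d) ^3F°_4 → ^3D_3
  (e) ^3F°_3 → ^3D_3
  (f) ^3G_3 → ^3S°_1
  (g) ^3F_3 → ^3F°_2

(a) allowed
(b) allowed
(c) allowed
(d) allowed
(e) allowed
(f) forbidden (ΔL, ΔJ fail)
(g) allowed
Total allowed: 6 of 7.

6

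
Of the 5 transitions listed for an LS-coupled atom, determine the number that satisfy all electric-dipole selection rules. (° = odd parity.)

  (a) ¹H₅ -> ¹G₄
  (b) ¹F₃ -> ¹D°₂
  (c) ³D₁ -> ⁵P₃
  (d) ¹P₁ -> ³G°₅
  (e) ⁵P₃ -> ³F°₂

(a) forbidden (parity fails)
(b) allowed
(c) forbidden (parity, ΔS, ΔJ fail)
(d) forbidden (ΔS, ΔL, ΔJ fail)
(e) forbidden (ΔS, ΔL fail)
Total allowed: 1 of 5.

1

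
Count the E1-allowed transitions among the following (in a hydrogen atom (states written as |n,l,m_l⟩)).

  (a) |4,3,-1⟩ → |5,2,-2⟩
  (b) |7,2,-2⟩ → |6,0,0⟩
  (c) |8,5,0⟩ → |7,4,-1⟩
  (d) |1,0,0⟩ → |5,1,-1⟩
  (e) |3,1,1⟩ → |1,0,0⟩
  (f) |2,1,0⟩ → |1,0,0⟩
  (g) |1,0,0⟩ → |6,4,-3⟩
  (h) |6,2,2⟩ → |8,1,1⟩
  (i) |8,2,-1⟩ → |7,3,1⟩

(a) allowed
(b) forbidden — Δl = -2 (E1 requires Δl = ±1); Δm_l = +2 (E1 requires Δm_l = 0, ±1)
(c) allowed
(d) allowed
(e) allowed
(f) allowed
(g) forbidden — Δl = +4 (E1 requires Δl = ±1); Δm_l = -3 (E1 requires Δm_l = 0, ±1)
(h) allowed
(i) forbidden — Δm_l = +2 (E1 requires Δm_l = 0, ±1)
Total allowed: 6 of 9.

6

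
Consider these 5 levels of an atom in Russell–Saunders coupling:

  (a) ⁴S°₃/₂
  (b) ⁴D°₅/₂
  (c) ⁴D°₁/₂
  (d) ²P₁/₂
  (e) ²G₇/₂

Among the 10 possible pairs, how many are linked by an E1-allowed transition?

(a)–(b): forbidden (parity, ΔL).
(a)–(c): forbidden (parity, ΔL).
(a)–(d): forbidden (ΔS).
(a)–(e): forbidden (ΔS, ΔL, ΔJ).
(b)–(c): forbidden (parity, ΔJ).
(b)–(d): forbidden (ΔS, ΔJ).
(b)–(e): forbidden (ΔS, ΔL).
(c)–(d): forbidden (ΔS).
(c)–(e): forbidden (ΔS, ΔL, ΔJ).
(d)–(e): forbidden (parity, ΔL, ΔJ).
Allowed pairs: 0 of 10.

0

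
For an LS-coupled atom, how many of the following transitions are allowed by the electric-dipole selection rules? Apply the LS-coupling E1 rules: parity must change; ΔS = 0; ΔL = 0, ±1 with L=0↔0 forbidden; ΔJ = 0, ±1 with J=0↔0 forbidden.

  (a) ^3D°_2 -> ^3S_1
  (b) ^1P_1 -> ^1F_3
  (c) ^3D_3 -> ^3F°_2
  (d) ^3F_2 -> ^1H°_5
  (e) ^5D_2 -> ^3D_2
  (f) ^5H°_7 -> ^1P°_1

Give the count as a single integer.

(a) forbidden (ΔL fails)
(b) forbidden (parity, ΔL, ΔJ fail)
(c) allowed
(d) forbidden (ΔS, ΔL, ΔJ fail)
(e) forbidden (parity, ΔS fail)
(f) forbidden (parity, ΔS, ΔL, ΔJ fail)
Total allowed: 1 of 6.

1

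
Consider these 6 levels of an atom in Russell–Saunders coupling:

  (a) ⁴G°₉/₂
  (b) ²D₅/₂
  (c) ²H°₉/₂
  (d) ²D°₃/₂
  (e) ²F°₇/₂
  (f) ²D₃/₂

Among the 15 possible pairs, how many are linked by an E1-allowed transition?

3

(a)–(b): forbidden (ΔS, ΔL, ΔJ).
(a)–(c): forbidden (parity, ΔS).
(a)–(d): forbidden (parity, ΔS, ΔL, ΔJ).
(a)–(e): forbidden (parity, ΔS).
(a)–(f): forbidden (ΔS, ΔL, ΔJ).
(b)–(c): forbidden (ΔL, ΔJ).
(b)–(d): allowed.
(b)–(e): allowed.
(b)–(f): forbidden (parity).
(c)–(d): forbidden (parity, ΔL, ΔJ).
(c)–(e): forbidden (parity, ΔL).
(c)–(f): forbidden (ΔL, ΔJ).
(d)–(e): forbidden (parity, ΔJ).
(d)–(f): allowed.
(e)–(f): forbidden (ΔJ).
Allowed pairs: 3 of 15.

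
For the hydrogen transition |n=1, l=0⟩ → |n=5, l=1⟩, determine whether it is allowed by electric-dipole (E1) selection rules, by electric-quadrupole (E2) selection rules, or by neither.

Δl = 1 − 0 = +1; l_i + l_f = 1.
E1 (Δl = ±1): satisfied.
E2 (Δl = 0,±2, l_i+l_f ≥ 2): not satisfied.

E1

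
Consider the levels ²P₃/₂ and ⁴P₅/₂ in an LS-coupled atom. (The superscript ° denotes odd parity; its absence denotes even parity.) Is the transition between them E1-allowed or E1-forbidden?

forbidden

Parity must change: even → even — fails.
ΔS = 0: S: 1/2 → 3/2 — fails.
ΔL = 0, ±1 (not L=0↔0): L: 1 → 1, ΔL = +0 — passes.
ΔJ = 0, ±1 (not J=0↔0): J: 3/2 → 5/2, ΔJ = +1 — passes.
Rule(s) violated: parity, ΔS.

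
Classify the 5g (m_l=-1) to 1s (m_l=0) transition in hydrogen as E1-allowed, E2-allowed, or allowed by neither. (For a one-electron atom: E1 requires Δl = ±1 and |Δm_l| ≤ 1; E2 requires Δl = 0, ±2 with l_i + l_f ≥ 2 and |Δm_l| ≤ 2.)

neither

Δl = 0 − 4 = -4; l_i + l_f = 4.
Δm_l = +1.
E1 (Δl = ±1, |Δm_l| ≤ 1): not satisfied.
E2 (Δl = 0,±2, l_i+l_f ≥ 2, |Δm_l| ≤ 2): not satisfied.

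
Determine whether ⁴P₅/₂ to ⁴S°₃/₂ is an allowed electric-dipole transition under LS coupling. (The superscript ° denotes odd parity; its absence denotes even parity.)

allowed

ΔL = 0, ±1 (not L=0↔0): L: 1 → 0, ΔL = -1 — passes.
ΔJ = 0, ±1 (not J=0↔0): J: 5/2 → 3/2, ΔJ = -1 — passes.
ΔS = 0: S: 3/2 → 3/2 — passes.
Parity must change: even → odd — passes.
All four E1 rules are satisfied.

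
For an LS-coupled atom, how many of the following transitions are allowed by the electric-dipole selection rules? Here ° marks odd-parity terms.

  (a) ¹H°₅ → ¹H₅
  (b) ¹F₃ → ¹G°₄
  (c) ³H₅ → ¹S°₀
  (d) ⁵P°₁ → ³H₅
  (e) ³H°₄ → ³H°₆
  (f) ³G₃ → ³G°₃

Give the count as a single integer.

(a) allowed
(b) allowed
(c) forbidden (ΔS, ΔL, ΔJ fail)
(d) forbidden (ΔS, ΔL, ΔJ fail)
(e) forbidden (parity, ΔJ fail)
(f) allowed
Total allowed: 3 of 6.

3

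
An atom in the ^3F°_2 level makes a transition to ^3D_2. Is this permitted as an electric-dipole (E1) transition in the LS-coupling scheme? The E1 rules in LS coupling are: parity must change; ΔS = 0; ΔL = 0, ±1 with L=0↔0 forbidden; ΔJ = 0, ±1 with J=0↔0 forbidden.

allowed

Initial level: S=1, L=3, J=2, parity odd. Final level: S=1, L=2, J=2, parity even.
Parity must change: odd → even — passes.
ΔS = 0: S: 1 → 1 — passes.
ΔL = 0, ±1 (not L=0↔0): L: 3 → 2, ΔL = -1 — passes.
ΔJ = 0, ±1 (not J=0↔0): J: 2 → 2, ΔJ = +0 — passes.
All four E1 rules are satisfied.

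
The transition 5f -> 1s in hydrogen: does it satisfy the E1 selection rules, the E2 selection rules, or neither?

neither

Δl = 0 − 3 = -3; l_i + l_f = 3.
E1 (Δl = ±1): not satisfied.
E2 (Δl = 0,±2, l_i+l_f ≥ 2): not satisfied.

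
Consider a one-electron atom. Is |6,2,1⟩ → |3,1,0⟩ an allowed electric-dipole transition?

allowed

l: 2 → 1 (Δl = -1). Δl = ±1 passes.
m_l: 1 → 0 (Δm_l = -1). |Δm_l| ≤ 1 passes.
All E1 selection rules are satisfied.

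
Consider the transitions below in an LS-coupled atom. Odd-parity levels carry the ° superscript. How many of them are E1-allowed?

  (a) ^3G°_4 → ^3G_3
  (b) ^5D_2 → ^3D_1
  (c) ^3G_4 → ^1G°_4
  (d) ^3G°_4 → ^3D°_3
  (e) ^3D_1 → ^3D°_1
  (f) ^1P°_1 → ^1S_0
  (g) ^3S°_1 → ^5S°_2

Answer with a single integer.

(a) allowed
(b) forbidden (parity, ΔS fail)
(c) forbidden (ΔS fails)
(d) forbidden (parity, ΔL fail)
(e) allowed
(f) allowed
(g) forbidden (parity, ΔS, ΔL fail)
Total allowed: 3 of 7.

3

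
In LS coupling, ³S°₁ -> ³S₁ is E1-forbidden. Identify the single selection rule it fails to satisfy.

Initial level: S=1, L=0, J=1, parity odd. Final level: S=1, L=0, J=1, parity even.
Parity must change: odd → even — ok.
ΔS = 0: S: 1 → 1 — ok.
ΔL = 0, ±1 (not L=0↔0): L: 0 → 0, ΔL = +0 — fails.
ΔJ = 0, ±1 (not J=0↔0): J: 1 → 1, ΔJ = +0 — ok.

the L=0 ↔ L=0 exclusion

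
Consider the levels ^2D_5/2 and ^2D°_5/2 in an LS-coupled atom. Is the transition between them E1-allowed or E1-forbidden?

allowed

ΔL = 0, ±1 (not L=0↔0): L: 2 → 2, ΔL = +0 — satisfied.
ΔJ = 0, ±1 (not J=0↔0): J: 5/2 → 5/2, ΔJ = +0 — satisfied.
ΔS = 0: S: 1/2 → 1/2 — satisfied.
Parity must change: even → odd — satisfied.
All four E1 rules are satisfied.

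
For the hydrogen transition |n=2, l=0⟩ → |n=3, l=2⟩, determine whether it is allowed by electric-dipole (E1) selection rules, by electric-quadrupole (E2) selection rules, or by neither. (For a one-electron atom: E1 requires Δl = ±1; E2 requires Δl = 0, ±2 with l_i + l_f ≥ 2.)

Δl = 2 − 0 = +2; l_i + l_f = 2.
E1 (Δl = ±1): not satisfied.
E2 (Δl = 0,±2, l_i+l_f ≥ 2): satisfied.

E2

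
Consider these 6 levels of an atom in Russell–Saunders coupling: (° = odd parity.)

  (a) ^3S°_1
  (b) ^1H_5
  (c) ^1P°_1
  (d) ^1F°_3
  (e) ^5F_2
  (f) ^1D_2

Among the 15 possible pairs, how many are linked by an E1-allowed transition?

(a)–(b): forbidden (ΔS, ΔL, ΔJ).
(a)–(c): forbidden (parity, ΔS).
(a)–(d): forbidden (parity, ΔS, ΔL, ΔJ).
(a)–(e): forbidden (ΔS, ΔL).
(a)–(f): forbidden (ΔS, ΔL).
(b)–(c): forbidden (ΔL, ΔJ).
(b)–(d): forbidden (ΔL, ΔJ).
(b)–(e): forbidden (parity, ΔS, ΔL, ΔJ).
(b)–(f): forbidden (parity, ΔL, ΔJ).
(c)–(d): forbidden (parity, ΔL, ΔJ).
(c)–(e): forbidden (ΔS, ΔL).
(c)–(f): allowed.
(d)–(e): forbidden (ΔS).
(d)–(f): allowed.
(e)–(f): forbidden (parity, ΔS).
Allowed pairs: 2 of 15.

2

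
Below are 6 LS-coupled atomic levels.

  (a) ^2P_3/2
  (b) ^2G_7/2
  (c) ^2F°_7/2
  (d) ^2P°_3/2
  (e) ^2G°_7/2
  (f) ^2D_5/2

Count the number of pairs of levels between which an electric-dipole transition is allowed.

(a)–(b): forbidden (parity, ΔL, ΔJ).
(a)–(c): forbidden (ΔL, ΔJ).
(a)–(d): allowed.
(a)–(e): forbidden (ΔL, ΔJ).
(a)–(f): forbidden (parity).
(b)–(c): allowed.
(b)–(d): forbidden (ΔL, ΔJ).
(b)–(e): allowed.
(b)–(f): forbidden (parity, ΔL).
(c)–(d): forbidden (parity, ΔL, ΔJ).
(c)–(e): forbidden (parity).
(c)–(f): allowed.
(d)–(e): forbidden (parity, ΔL, ΔJ).
(d)–(f): allowed.
(e)–(f): forbidden (ΔL).
Allowed pairs: 5 of 15.

5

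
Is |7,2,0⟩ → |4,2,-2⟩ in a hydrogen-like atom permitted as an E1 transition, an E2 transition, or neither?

Δl = 2 − 2 = +0; l_i + l_f = 4.
Δm_l = -2.
E1 (Δl = ±1, |Δm_l| ≤ 1): not satisfied.
E2 (Δl = 0,±2, l_i+l_f ≥ 2, |Δm_l| ≤ 2): satisfied.

E2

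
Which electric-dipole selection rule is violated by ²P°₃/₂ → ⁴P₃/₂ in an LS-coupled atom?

the ΔS = 0 rule

ΔJ = 0, ±1 (not J=0↔0): J: 3/2 → 3/2, ΔJ = +0 — satisfied.
ΔS = 0: S: 1/2 → 3/2 — violated.
Parity must change: odd → even — satisfied.
ΔL = 0, ±1 (not L=0↔0): L: 1 → 1, ΔL = +0 — satisfied.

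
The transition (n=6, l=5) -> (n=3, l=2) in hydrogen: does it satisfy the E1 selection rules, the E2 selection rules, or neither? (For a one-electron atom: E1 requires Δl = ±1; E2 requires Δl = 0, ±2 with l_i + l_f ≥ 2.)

Δl = 2 − 5 = -3; l_i + l_f = 7.
E1 (Δl = ±1): not satisfied.
E2 (Δl = 0,±2, l_i+l_f ≥ 2): not satisfied.

neither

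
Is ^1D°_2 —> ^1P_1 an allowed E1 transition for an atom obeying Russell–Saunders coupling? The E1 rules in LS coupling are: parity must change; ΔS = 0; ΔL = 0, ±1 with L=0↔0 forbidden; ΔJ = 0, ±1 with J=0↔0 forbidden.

allowed

Parity must change: odd → even — passes.
ΔS = 0: S: 0 → 0 — passes.
ΔL = 0, ±1 (not L=0↔0): L: 2 → 1, ΔL = -1 — passes.
ΔJ = 0, ±1 (not J=0↔0): J: 2 → 1, ΔJ = -1 — passes.
All four E1 rules are satisfied.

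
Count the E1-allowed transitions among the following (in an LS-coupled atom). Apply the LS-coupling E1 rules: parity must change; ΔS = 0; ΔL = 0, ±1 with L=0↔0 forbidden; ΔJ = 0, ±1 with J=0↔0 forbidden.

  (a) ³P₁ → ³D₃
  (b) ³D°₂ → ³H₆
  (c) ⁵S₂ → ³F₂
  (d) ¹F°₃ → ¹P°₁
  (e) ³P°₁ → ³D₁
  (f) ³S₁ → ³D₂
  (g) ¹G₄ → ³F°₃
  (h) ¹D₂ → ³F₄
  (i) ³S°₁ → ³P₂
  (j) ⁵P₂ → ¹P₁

(a) forbidden (parity, ΔJ fail)
(b) forbidden (ΔL, ΔJ fail)
(c) forbidden (parity, ΔS, ΔL fail)
(d) forbidden (parity, ΔL, ΔJ fail)
(e) allowed
(f) forbidden (parity, ΔL fail)
(g) forbidden (ΔS fails)
(h) forbidden (parity, ΔS, ΔJ fail)
(i) allowed
(j) forbidden (parity, ΔS fail)
Total allowed: 2 of 10.

2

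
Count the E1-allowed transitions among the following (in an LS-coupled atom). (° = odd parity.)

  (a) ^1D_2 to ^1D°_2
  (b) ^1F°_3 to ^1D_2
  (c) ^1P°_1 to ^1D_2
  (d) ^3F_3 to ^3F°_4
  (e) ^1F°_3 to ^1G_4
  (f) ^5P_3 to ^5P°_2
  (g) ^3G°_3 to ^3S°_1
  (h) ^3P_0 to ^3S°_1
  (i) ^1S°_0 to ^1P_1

8

(a) allowed
(b) allowed
(c) allowed
(d) allowed
(e) allowed
(f) allowed
(g) forbidden (parity, ΔL, ΔJ fail)
(h) allowed
(i) allowed
Total allowed: 8 of 9.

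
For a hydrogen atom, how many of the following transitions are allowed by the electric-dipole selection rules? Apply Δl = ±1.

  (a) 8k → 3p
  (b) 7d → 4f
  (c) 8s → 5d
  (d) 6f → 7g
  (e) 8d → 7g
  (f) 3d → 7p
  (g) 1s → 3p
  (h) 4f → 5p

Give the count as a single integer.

(a) forbidden — Δl = -6 (E1 requires Δl = ±1)
(b) allowed
(c) forbidden — Δl = +2 (E1 requires Δl = ±1)
(d) allowed
(e) forbidden — Δl = +2 (E1 requires Δl = ±1)
(f) allowed
(g) allowed
(h) forbidden — Δl = -2 (E1 requires Δl = ±1)
Total allowed: 4 of 8.

4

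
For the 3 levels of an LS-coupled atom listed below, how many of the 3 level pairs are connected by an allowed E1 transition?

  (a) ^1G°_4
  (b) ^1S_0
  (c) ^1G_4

1

(a)–(b): forbidden (ΔL, ΔJ).
(a)–(c): allowed.
(b)–(c): forbidden (parity, ΔL, ΔJ).
Allowed pairs: 1 of 3.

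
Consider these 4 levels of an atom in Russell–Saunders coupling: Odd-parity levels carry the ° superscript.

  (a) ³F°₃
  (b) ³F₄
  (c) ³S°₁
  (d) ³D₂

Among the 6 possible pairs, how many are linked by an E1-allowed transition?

(a)–(b): allowed.
(a)–(c): forbidden (parity, ΔL, ΔJ).
(a)–(d): allowed.
(b)–(c): forbidden (ΔL, ΔJ).
(b)–(d): forbidden (parity, ΔJ).
(c)–(d): forbidden (ΔL).
Allowed pairs: 2 of 6.

2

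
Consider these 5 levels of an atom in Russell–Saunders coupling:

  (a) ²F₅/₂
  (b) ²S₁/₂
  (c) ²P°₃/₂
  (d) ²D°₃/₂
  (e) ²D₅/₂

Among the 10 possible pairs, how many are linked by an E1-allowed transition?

(a)–(b): forbidden (parity, ΔL, ΔJ).
(a)–(c): forbidden (ΔL).
(a)–(d): allowed.
(a)–(e): forbidden (parity).
(b)–(c): allowed.
(b)–(d): forbidden (ΔL).
(b)–(e): forbidden (parity, ΔL, ΔJ).
(c)–(d): forbidden (parity).
(c)–(e): allowed.
(d)–(e): allowed.
Allowed pairs: 4 of 10.

4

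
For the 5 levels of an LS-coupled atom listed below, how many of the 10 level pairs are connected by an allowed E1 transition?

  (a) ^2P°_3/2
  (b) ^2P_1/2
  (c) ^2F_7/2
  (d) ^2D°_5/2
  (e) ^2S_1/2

3

(a)–(b): allowed.
(a)–(c): forbidden (ΔL, ΔJ).
(a)–(d): forbidden (parity).
(a)–(e): allowed.
(b)–(c): forbidden (parity, ΔL, ΔJ).
(b)–(d): forbidden (ΔJ).
(b)–(e): forbidden (parity).
(c)–(d): allowed.
(c)–(e): forbidden (parity, ΔL, ΔJ).
(d)–(e): forbidden (ΔL, ΔJ).
Allowed pairs: 3 of 10.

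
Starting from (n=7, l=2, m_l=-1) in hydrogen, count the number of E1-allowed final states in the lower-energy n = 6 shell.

E1 requires Δl = ±1, so l_f ∈ {1, 3}; with 0 ≤ l_f ≤ n_f−1 = 5, the allowed l_f values are {1, 3}.
For l_f = 1: m_f ∈ {m_i−1, m_i, m_i+1} ∩ [−1, 1] = {-1, 0} → 2 states.
For l_f = 3: m_f ∈ {m_i−1, m_i, m_i+1} ∩ [−3, 3] = {-2, -1, 0} → 3 states.
Total: 5.

5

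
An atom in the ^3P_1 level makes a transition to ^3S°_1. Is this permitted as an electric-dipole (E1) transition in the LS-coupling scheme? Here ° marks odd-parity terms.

allowed

Initial level: S=1, L=1, J=1, parity even. Final level: S=1, L=0, J=1, parity odd.
Parity must change: even → odd — passes.
ΔS = 0: S: 1 → 1 — passes.
ΔL = 0, ±1 (not L=0↔0): L: 1 → 0, ΔL = -1 — passes.
ΔJ = 0, ±1 (not J=0↔0): J: 1 → 1, ΔJ = +0 — passes.
All four E1 rules are satisfied.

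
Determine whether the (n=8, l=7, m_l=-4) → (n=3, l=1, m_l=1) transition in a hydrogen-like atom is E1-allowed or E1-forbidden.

forbidden

Initial l = 7, final l = 1, so Δl = -6. E1 requires Δl = ±1: fails.
Δm_l = 1 − (-4) = +5. E1 requires Δm_l = 0, ±1: fails.
The transition is electric-dipole forbidden.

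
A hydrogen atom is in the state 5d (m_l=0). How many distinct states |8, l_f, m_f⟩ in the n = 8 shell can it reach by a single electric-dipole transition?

6

E1 requires Δl = ±1, so l_f ∈ {1, 3}; with 0 ≤ l_f ≤ n_f−1 = 7, the allowed l_f values are {1, 3}.
For l_f = 1: m_f ∈ {m_i−1, m_i, m_i+1} ∩ [−1, 1] = {-1, 0, 1} → 3 states.
For l_f = 3: m_f ∈ {m_i−1, m_i, m_i+1} ∩ [−3, 3] = {-1, 0, 1} → 3 states.
Total: 6.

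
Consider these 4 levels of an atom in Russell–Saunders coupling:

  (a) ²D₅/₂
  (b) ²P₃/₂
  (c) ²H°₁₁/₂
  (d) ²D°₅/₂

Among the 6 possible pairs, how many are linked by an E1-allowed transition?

2

(a)–(b): forbidden (parity).
(a)–(c): forbidden (ΔL, ΔJ).
(a)–(d): allowed.
(b)–(c): forbidden (ΔL, ΔJ).
(b)–(d): allowed.
(c)–(d): forbidden (parity, ΔL, ΔJ).
Allowed pairs: 2 of 6.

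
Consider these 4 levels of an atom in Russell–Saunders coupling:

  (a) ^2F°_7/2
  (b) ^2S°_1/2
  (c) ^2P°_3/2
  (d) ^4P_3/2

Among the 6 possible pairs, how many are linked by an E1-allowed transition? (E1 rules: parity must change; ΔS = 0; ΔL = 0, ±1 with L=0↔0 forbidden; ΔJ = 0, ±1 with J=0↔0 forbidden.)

0

(a)–(b): forbidden (parity, ΔL, ΔJ).
(a)–(c): forbidden (parity, ΔL, ΔJ).
(a)–(d): forbidden (ΔS, ΔL, ΔJ).
(b)–(c): forbidden (parity).
(b)–(d): forbidden (ΔS).
(c)–(d): forbidden (ΔS).
Allowed pairs: 0 of 6.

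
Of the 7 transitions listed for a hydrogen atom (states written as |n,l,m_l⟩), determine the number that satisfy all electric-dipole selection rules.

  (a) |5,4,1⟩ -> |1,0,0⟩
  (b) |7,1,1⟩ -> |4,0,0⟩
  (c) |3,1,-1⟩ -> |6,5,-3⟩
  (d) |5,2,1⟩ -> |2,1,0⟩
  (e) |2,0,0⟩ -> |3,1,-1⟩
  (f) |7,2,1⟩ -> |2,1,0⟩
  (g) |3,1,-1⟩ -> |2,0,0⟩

5

(a) forbidden — Δl = -4 (E1 requires Δl = ±1)
(b) allowed
(c) forbidden — Δl = +4 (E1 requires Δl = ±1); Δm_l = -2 (E1 requires Δm_l = 0, ±1)
(d) allowed
(e) allowed
(f) allowed
(g) allowed
Total allowed: 5 of 7.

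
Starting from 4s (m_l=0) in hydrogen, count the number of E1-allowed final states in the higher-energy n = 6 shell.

3

E1 requires Δl = ±1, so l_f ∈ {-1, 1}; with 0 ≤ l_f ≤ n_f−1 = 5, the allowed l_f values are {1}.
For l_f = 1: m_f ∈ {m_i−1, m_i, m_i+1} ∩ [−1, 1] = {-1, 0, 1} → 3 states.
Total: 3.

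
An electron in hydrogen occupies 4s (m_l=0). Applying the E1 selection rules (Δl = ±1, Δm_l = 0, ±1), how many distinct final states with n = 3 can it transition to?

E1 requires Δl = ±1, so l_f ∈ {-1, 1}; with 0 ≤ l_f ≤ n_f−1 = 2, the allowed l_f values are {1}.
For l_f = 1: m_f ∈ {m_i−1, m_i, m_i+1} ∩ [−1, 1] = {-1, 0, 1} → 3 states.
Total: 3.

3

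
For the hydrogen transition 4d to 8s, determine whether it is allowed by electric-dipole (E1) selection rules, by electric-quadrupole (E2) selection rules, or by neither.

Δl = 0 − 2 = -2; l_i + l_f = 2.
E1 (Δl = ±1): not satisfied.
E2 (Δl = 0,±2, l_i+l_f ≥ 2): satisfied.

E2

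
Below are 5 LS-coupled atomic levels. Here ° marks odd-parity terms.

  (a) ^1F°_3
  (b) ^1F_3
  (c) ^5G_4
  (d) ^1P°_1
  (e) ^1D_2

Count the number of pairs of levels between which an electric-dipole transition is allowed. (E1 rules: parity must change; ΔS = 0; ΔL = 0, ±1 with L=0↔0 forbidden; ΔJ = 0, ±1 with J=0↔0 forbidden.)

(a)–(b): allowed.
(a)–(c): forbidden (ΔS).
(a)–(d): forbidden (parity, ΔL, ΔJ).
(a)–(e): allowed.
(b)–(c): forbidden (parity, ΔS).
(b)–(d): forbidden (ΔL, ΔJ).
(b)–(e): forbidden (parity).
(c)–(d): forbidden (ΔS, ΔL, ΔJ).
(c)–(e): forbidden (parity, ΔS, ΔL, ΔJ).
(d)–(e): allowed.
Allowed pairs: 3 of 10.

3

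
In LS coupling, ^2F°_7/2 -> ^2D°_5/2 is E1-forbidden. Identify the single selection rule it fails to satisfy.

Initial level: S=1/2, L=3, J=7/2, parity odd. Final level: S=1/2, L=2, J=5/2, parity odd.
ΔJ = 0, ±1 (not J=0↔0): J: 7/2 → 5/2, ΔJ = -1 — ok.
ΔS = 0: S: 1/2 → 1/2 — ok.
Parity must change: odd → odd — fails.
ΔL = 0, ±1 (not L=0↔0): L: 3 → 2, ΔL = -1 — ok.

parity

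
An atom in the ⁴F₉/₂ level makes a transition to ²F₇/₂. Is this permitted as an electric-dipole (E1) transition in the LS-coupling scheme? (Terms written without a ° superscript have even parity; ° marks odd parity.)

forbidden

ΔS = 0: S: 3/2 → 1/2 — ✗.
Parity must change: even → even — ✗.
ΔL = 0, ±1 (not L=0↔0): L: 3 → 3, ΔL = +0 — ✓.
ΔJ = 0, ±1 (not J=0↔0): J: 9/2 → 7/2, ΔJ = -1 — ✓.
Rule(s) violated: parity, ΔS.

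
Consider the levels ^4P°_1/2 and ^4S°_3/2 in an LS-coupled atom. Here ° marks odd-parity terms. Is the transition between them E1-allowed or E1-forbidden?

forbidden

Initial level: S=3/2, L=1, J=1/2, parity odd. Final level: S=3/2, L=0, J=3/2, parity odd.
Parity must change: odd → odd — ✗.
ΔS = 0: S: 3/2 → 3/2 — ✓.
ΔL = 0, ±1 (not L=0↔0): L: 1 → 0, ΔL = -1 — ✓.
ΔJ = 0, ±1 (not J=0↔0): J: 1/2 → 3/2, ΔJ = +1 — ✓.
Rule(s) violated: parity.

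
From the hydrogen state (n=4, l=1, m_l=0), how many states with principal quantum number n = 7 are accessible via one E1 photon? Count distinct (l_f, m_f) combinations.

E1 requires Δl = ±1, so l_f ∈ {0, 2}; with 0 ≤ l_f ≤ n_f−1 = 6, the allowed l_f values are {0, 2}.
For l_f = 0: m_f ∈ {m_i−1, m_i, m_i+1} ∩ [−0, 0] = {0} → 1 state.
For l_f = 2: m_f ∈ {m_i−1, m_i, m_i+1} ∩ [−2, 2] = {-1, 0, 1} → 3 states.
Total: 4.

4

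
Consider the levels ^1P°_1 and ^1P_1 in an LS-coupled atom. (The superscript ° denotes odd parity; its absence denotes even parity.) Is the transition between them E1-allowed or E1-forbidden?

allowed

Parity must change: odd → even — ok.
ΔS = 0: S: 0 → 0 — ok.
ΔL = 0, ±1 (not L=0↔0): L: 1 → 1, ΔL = +0 — ok.
ΔJ = 0, ±1 (not J=0↔0): J: 1 → 1, ΔJ = +0 — ok.
All four E1 rules are satisfied.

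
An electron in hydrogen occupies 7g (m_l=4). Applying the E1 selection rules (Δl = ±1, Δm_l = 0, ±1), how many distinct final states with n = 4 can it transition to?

1

E1 requires Δl = ±1, so l_f ∈ {3, 5}; with 0 ≤ l_f ≤ n_f−1 = 3, the allowed l_f values are {3}.
For l_f = 3: m_f ∈ {m_i−1, m_i, m_i+1} ∩ [−3, 3] = {3} → 1 state.
Total: 1.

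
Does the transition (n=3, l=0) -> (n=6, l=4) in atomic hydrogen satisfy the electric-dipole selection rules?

l: 0 → 4 (Δl = +4). Δl = ±1 fails.
The transition is electric-dipole forbidden.

forbidden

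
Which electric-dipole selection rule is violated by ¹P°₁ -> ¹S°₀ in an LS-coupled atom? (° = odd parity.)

parity

Reading off the term symbols: S 0→0, L 1→0, J 1→0, parity odd→odd.
ΔL = 0, ±1 (not L=0↔0): L: 1 → 0, ΔL = -1 — ✓.
ΔS = 0: S: 0 → 0 — ✓.
ΔJ = 0, ±1 (not J=0↔0): J: 1 → 0, ΔJ = -1 — ✓.
Parity must change: odd → odd — ✗.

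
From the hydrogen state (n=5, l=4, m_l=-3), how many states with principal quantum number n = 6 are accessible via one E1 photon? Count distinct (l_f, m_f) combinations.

E1 requires Δl = ±1, so l_f ∈ {3, 5}; with 0 ≤ l_f ≤ n_f−1 = 5, the allowed l_f values are {3, 5}.
For l_f = 3: m_f ∈ {m_i−1, m_i, m_i+1} ∩ [−3, 3] = {-3, -2} → 2 states.
For l_f = 5: m_f ∈ {m_i−1, m_i, m_i+1} ∩ [−5, 5] = {-4, -3, -2} → 3 states.
Total: 5.

5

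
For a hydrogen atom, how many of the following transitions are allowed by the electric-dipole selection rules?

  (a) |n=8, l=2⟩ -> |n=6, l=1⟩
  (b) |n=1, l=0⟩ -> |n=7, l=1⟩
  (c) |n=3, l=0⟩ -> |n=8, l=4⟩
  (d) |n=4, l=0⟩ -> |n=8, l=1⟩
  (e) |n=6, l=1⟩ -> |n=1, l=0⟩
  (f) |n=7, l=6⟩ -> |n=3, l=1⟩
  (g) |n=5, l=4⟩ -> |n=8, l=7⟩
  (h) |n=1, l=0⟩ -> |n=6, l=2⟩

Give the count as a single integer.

4

(a) allowed
(b) allowed
(c) forbidden — Δl = +4 (E1 requires Δl = ±1)
(d) allowed
(e) allowed
(f) forbidden — Δl = -5 (E1 requires Δl = ±1)
(g) forbidden — Δl = +3 (E1 requires Δl = ±1)
(h) forbidden — Δl = +2 (E1 requires Δl = ±1)
Total allowed: 4 of 8.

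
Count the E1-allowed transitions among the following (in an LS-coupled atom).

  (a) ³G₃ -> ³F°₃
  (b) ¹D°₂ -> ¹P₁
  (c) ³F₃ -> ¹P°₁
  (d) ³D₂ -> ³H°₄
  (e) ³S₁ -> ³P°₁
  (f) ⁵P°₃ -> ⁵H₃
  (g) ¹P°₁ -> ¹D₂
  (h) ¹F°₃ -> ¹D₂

5

(a) allowed
(b) allowed
(c) forbidden (ΔS, ΔL, ΔJ fail)
(d) forbidden (ΔL, ΔJ fail)
(e) allowed
(f) forbidden (ΔL fails)
(g) allowed
(h) allowed
Total allowed: 5 of 8.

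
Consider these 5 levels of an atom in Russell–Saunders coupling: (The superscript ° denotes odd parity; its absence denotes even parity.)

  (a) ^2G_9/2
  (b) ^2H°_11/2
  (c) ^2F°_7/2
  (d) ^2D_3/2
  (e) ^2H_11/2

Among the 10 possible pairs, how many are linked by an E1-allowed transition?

(a)–(b): allowed.
(a)–(c): allowed.
(a)–(d): forbidden (parity, ΔL, ΔJ).
(a)–(e): forbidden (parity).
(b)–(c): forbidden (parity, ΔL, ΔJ).
(b)–(d): forbidden (ΔL, ΔJ).
(b)–(e): allowed.
(c)–(d): forbidden (ΔJ).
(c)–(e): forbidden (ΔL, ΔJ).
(d)–(e): forbidden (parity, ΔL, ΔJ).
Allowed pairs: 3 of 10.

3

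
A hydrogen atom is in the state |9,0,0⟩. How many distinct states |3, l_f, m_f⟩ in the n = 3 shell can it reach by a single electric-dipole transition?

3

E1 requires Δl = ±1, so l_f ∈ {-1, 1}; with 0 ≤ l_f ≤ n_f−1 = 2, the allowed l_f values are {1}.
For l_f = 1: m_f ∈ {m_i−1, m_i, m_i+1} ∩ [−1, 1] = {-1, 0, 1} → 3 states.
Total: 3.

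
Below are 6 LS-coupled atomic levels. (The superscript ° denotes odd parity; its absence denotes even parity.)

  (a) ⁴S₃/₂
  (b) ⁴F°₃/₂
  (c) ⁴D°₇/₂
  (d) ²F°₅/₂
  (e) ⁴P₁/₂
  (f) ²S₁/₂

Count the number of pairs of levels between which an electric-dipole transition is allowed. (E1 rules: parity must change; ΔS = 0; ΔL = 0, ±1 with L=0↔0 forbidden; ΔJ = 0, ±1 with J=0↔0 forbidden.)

(a)–(b): forbidden (ΔL).
(a)–(c): forbidden (ΔL, ΔJ).
(a)–(d): forbidden (ΔS, ΔL).
(a)–(e): forbidden (parity).
(a)–(f): forbidden (parity, ΔS, ΔL).
(b)–(c): forbidden (parity, ΔJ).
(b)–(d): forbidden (parity, ΔS).
(b)–(e): forbidden (ΔL).
(b)–(f): forbidden (ΔS, ΔL).
(c)–(d): forbidden (parity, ΔS).
(c)–(e): forbidden (ΔJ).
(c)–(f): forbidden (ΔS, ΔL, ΔJ).
(d)–(e): forbidden (ΔS, ΔL, ΔJ).
(d)–(f): forbidden (ΔL, ΔJ).
(e)–(f): forbidden (parity, ΔS).
Allowed pairs: 0 of 15.

0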